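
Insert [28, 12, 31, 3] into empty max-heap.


Insert 28: [28]
Insert 12: [28, 12]
Insert 31: [31, 12, 28]
Insert 3: [31, 12, 28, 3]

Final heap: [31, 12, 28, 3]


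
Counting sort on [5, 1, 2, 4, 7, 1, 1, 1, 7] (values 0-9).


Input: [5, 1, 2, 4, 7, 1, 1, 1, 7]
Counts: [0, 4, 1, 0, 1, 1, 0, 2, 0, 0]

Sorted: [1, 1, 1, 1, 2, 4, 5, 7, 7]


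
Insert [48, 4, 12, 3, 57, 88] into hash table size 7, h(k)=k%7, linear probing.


Insert 48: h=6 -> slot 6
Insert 4: h=4 -> slot 4
Insert 12: h=5 -> slot 5
Insert 3: h=3 -> slot 3
Insert 57: h=1 -> slot 1
Insert 88: h=4, 3 probes -> slot 0

Table: [88, 57, None, 3, 4, 12, 48]


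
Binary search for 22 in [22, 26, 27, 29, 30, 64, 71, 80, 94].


Step 1: lo=0, hi=8, mid=4, val=30
Step 2: lo=0, hi=3, mid=1, val=26
Step 3: lo=0, hi=0, mid=0, val=22

Found at index 0


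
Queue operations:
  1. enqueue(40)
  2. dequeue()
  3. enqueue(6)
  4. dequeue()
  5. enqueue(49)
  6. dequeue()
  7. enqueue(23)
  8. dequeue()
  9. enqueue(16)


enqueue(40) -> [40]
dequeue()->40, []
enqueue(6) -> [6]
dequeue()->6, []
enqueue(49) -> [49]
dequeue()->49, []
enqueue(23) -> [23]
dequeue()->23, []
enqueue(16) -> [16]

Final queue: [16]


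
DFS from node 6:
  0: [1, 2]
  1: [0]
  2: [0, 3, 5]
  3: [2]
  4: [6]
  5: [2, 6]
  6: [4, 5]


Visit 6, push [5, 4]
Visit 4, push []
Visit 5, push [2]
Visit 2, push [3, 0]
Visit 0, push [1]
Visit 1, push []
Visit 3, push []

DFS order: [6, 4, 5, 2, 0, 1, 3]


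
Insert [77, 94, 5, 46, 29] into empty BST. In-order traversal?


Insert 77: root
Insert 94: R from 77
Insert 5: L from 77
Insert 46: L from 77 -> R from 5
Insert 29: L from 77 -> R from 5 -> L from 46

In-order: [5, 29, 46, 77, 94]


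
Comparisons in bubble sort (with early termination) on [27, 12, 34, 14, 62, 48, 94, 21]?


Algorithm: bubble sort (with early termination)
Input: [27, 12, 34, 14, 62, 48, 94, 21]
Sorted: [12, 14, 21, 27, 34, 48, 62, 94]

27


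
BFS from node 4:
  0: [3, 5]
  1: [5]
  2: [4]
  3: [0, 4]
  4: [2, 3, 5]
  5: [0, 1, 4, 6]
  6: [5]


Visit 4, enqueue [2, 3, 5]
Visit 2, enqueue []
Visit 3, enqueue [0]
Visit 5, enqueue [1, 6]
Visit 0, enqueue []
Visit 1, enqueue []
Visit 6, enqueue []

BFS order: [4, 2, 3, 5, 0, 1, 6]


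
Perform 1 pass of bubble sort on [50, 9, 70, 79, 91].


Initial: [50, 9, 70, 79, 91]
Pass 1: [9, 50, 70, 79, 91] (1 swaps)

After 1 pass: [9, 50, 70, 79, 91]


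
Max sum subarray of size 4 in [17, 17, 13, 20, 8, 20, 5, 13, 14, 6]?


[0:4]: 67
[1:5]: 58
[2:6]: 61
[3:7]: 53
[4:8]: 46
[5:9]: 52
[6:10]: 38

Max: 67 at [0:4]


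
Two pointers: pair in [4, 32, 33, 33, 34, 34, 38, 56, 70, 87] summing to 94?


lo=0(4)+hi=9(87)=91
lo=1(32)+hi=9(87)=119
lo=1(32)+hi=8(70)=102
lo=1(32)+hi=7(56)=88
lo=2(33)+hi=7(56)=89
lo=3(33)+hi=7(56)=89
lo=4(34)+hi=7(56)=90
lo=5(34)+hi=7(56)=90
lo=6(38)+hi=7(56)=94

Yes: 38+56=94


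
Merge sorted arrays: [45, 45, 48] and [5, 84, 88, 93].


Take 5 from B
Take 45 from A
Take 45 from A
Take 48 from A

Merged: [5, 45, 45, 48, 84, 88, 93]


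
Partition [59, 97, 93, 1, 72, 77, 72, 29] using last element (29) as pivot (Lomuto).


Pivot: 29
  1 <= 29: swap -> [1, 97, 93, 59, 72, 77, 72, 29]
Place pivot at 1: [1, 29, 93, 59, 72, 77, 72, 97]

Partitioned: [1, 29, 93, 59, 72, 77, 72, 97]


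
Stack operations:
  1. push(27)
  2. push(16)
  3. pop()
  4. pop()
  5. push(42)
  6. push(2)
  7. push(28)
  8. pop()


push(27) -> [27]
push(16) -> [27, 16]
pop()->16, [27]
pop()->27, []
push(42) -> [42]
push(2) -> [42, 2]
push(28) -> [42, 2, 28]
pop()->28, [42, 2]

Final stack: [42, 2]


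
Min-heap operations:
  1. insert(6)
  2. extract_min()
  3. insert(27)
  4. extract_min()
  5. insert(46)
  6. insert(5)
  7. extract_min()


insert(6) -> [6]
extract_min()->6, []
insert(27) -> [27]
extract_min()->27, []
insert(46) -> [46]
insert(5) -> [5, 46]
extract_min()->5, [46]

Final heap: [46]


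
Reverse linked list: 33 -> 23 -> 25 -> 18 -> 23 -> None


Step 1: curr=33, set curr.next=prev(None) | reversed so far: 33
Step 2: curr=23, set curr.next=prev(33) | reversed so far: 23 -> 33
Step 3: curr=25, set curr.next=prev(23) | reversed so far: 25 -> 23 -> 33
Step 4: curr=18, set curr.next=prev(25) | reversed so far: 18 -> 25 -> 23 -> 33
Step 5: curr=23, set curr.next=prev(18) | reversed so far: 23 -> 18 -> 25 -> 23 -> 33

23 -> 18 -> 25 -> 23 -> 33 -> None


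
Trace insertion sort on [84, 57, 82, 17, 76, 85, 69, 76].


Initial: [84, 57, 82, 17, 76, 85, 69, 76]
Insert 57: [57, 84, 82, 17, 76, 85, 69, 76]
Insert 82: [57, 82, 84, 17, 76, 85, 69, 76]
Insert 17: [17, 57, 82, 84, 76, 85, 69, 76]
Insert 76: [17, 57, 76, 82, 84, 85, 69, 76]
Insert 85: [17, 57, 76, 82, 84, 85, 69, 76]
Insert 69: [17, 57, 69, 76, 82, 84, 85, 76]
Insert 76: [17, 57, 69, 76, 76, 82, 84, 85]

Sorted: [17, 57, 69, 76, 76, 82, 84, 85]


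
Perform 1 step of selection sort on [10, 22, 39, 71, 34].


Initial: [10, 22, 39, 71, 34]
Step 1: min=10 at 0
  Swap: [10, 22, 39, 71, 34]

After 1 step: [10, 22, 39, 71, 34]


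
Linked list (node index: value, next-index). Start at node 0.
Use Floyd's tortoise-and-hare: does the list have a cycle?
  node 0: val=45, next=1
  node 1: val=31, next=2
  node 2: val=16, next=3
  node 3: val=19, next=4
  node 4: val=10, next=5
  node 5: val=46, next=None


Floyd's tortoise (slow, +1) and hare (fast, +2):
  init: slow=0, fast=0
  step 1: slow=1, fast=2
  step 2: slow=2, fast=4
  step 3: fast 4->5->None, no cycle

Cycle: no


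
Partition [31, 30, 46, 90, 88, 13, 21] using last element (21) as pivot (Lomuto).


Pivot: 21
  13 <= 21: swap -> [13, 30, 46, 90, 88, 31, 21]
Place pivot at 1: [13, 21, 46, 90, 88, 31, 30]

Partitioned: [13, 21, 46, 90, 88, 31, 30]


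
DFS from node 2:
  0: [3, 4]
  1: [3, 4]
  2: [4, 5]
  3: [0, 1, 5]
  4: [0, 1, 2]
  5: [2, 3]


Visit 2, push [5, 4]
Visit 4, push [1, 0]
Visit 0, push [3]
Visit 3, push [5, 1]
Visit 1, push []
Visit 5, push []

DFS order: [2, 4, 0, 3, 1, 5]


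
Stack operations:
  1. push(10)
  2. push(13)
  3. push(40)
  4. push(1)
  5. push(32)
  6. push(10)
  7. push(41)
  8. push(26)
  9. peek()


push(10) -> [10]
push(13) -> [10, 13]
push(40) -> [10, 13, 40]
push(1) -> [10, 13, 40, 1]
push(32) -> [10, 13, 40, 1, 32]
push(10) -> [10, 13, 40, 1, 32, 10]
push(41) -> [10, 13, 40, 1, 32, 10, 41]
push(26) -> [10, 13, 40, 1, 32, 10, 41, 26]
peek()->26

Final stack: [10, 13, 40, 1, 32, 10, 41, 26]


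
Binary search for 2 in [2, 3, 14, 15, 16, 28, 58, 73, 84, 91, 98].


Step 1: lo=0, hi=10, mid=5, val=28
Step 2: lo=0, hi=4, mid=2, val=14
Step 3: lo=0, hi=1, mid=0, val=2

Found at index 0


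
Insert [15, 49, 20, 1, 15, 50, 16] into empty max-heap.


Insert 15: [15]
Insert 49: [49, 15]
Insert 20: [49, 15, 20]
Insert 1: [49, 15, 20, 1]
Insert 15: [49, 15, 20, 1, 15]
Insert 50: [50, 15, 49, 1, 15, 20]
Insert 16: [50, 15, 49, 1, 15, 20, 16]

Final heap: [50, 15, 49, 1, 15, 20, 16]


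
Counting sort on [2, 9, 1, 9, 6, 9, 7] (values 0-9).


Input: [2, 9, 1, 9, 6, 9, 7]
Counts: [0, 1, 1, 0, 0, 0, 1, 1, 0, 3]

Sorted: [1, 2, 6, 7, 9, 9, 9]


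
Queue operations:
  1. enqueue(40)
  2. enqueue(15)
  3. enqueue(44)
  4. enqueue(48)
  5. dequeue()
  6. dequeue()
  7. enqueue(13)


enqueue(40) -> [40]
enqueue(15) -> [40, 15]
enqueue(44) -> [40, 15, 44]
enqueue(48) -> [40, 15, 44, 48]
dequeue()->40, [15, 44, 48]
dequeue()->15, [44, 48]
enqueue(13) -> [44, 48, 13]

Final queue: [44, 48, 13]


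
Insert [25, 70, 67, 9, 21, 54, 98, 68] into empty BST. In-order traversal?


Insert 25: root
Insert 70: R from 25
Insert 67: R from 25 -> L from 70
Insert 9: L from 25
Insert 21: L from 25 -> R from 9
Insert 54: R from 25 -> L from 70 -> L from 67
Insert 98: R from 25 -> R from 70
Insert 68: R from 25 -> L from 70 -> R from 67

In-order: [9, 21, 25, 54, 67, 68, 70, 98]


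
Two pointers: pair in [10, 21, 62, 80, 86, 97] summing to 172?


lo=0(10)+hi=5(97)=107
lo=1(21)+hi=5(97)=118
lo=2(62)+hi=5(97)=159
lo=3(80)+hi=5(97)=177
lo=3(80)+hi=4(86)=166

No pair found


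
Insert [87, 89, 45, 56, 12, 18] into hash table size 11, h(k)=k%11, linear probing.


Insert 87: h=10 -> slot 10
Insert 89: h=1 -> slot 1
Insert 45: h=1, 1 probes -> slot 2
Insert 56: h=1, 2 probes -> slot 3
Insert 12: h=1, 3 probes -> slot 4
Insert 18: h=7 -> slot 7

Table: [None, 89, 45, 56, 12, None, None, 18, None, None, 87]


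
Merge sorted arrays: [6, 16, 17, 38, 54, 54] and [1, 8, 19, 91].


Take 1 from B
Take 6 from A
Take 8 from B
Take 16 from A
Take 17 from A
Take 19 from B
Take 38 from A
Take 54 from A
Take 54 from A

Merged: [1, 6, 8, 16, 17, 19, 38, 54, 54, 91]


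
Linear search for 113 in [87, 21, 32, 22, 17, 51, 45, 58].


i=0: 87!=113
i=1: 21!=113
i=2: 32!=113
i=3: 22!=113
i=4: 17!=113
i=5: 51!=113
i=6: 45!=113
i=7: 58!=113

Not found, 8 comps


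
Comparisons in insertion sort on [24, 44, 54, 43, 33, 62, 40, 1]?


Algorithm: insertion sort
Input: [24, 44, 54, 43, 33, 62, 40, 1]
Sorted: [1, 24, 33, 40, 43, 44, 54, 62]

22


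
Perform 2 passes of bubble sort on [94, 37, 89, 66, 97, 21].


Initial: [94, 37, 89, 66, 97, 21]
Pass 1: [37, 89, 66, 94, 21, 97] (4 swaps)
Pass 2: [37, 66, 89, 21, 94, 97] (2 swaps)

After 2 passes: [37, 66, 89, 21, 94, 97]


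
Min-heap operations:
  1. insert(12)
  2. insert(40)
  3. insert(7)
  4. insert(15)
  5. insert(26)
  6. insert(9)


insert(12) -> [12]
insert(40) -> [12, 40]
insert(7) -> [7, 40, 12]
insert(15) -> [7, 15, 12, 40]
insert(26) -> [7, 15, 12, 40, 26]
insert(9) -> [7, 15, 9, 40, 26, 12]

Final heap: [7, 15, 9, 40, 26, 12]


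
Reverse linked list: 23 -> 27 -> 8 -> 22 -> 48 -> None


Step 1: curr=23, set curr.next=prev(None) | reversed so far: 23
Step 2: curr=27, set curr.next=prev(23) | reversed so far: 27 -> 23
Step 3: curr=8, set curr.next=prev(27) | reversed so far: 8 -> 27 -> 23
Step 4: curr=22, set curr.next=prev(8) | reversed so far: 22 -> 8 -> 27 -> 23
Step 5: curr=48, set curr.next=prev(22) | reversed so far: 48 -> 22 -> 8 -> 27 -> 23

48 -> 22 -> 8 -> 27 -> 23 -> None


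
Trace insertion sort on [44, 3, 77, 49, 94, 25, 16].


Initial: [44, 3, 77, 49, 94, 25, 16]
Insert 3: [3, 44, 77, 49, 94, 25, 16]
Insert 77: [3, 44, 77, 49, 94, 25, 16]
Insert 49: [3, 44, 49, 77, 94, 25, 16]
Insert 94: [3, 44, 49, 77, 94, 25, 16]
Insert 25: [3, 25, 44, 49, 77, 94, 16]
Insert 16: [3, 16, 25, 44, 49, 77, 94]

Sorted: [3, 16, 25, 44, 49, 77, 94]


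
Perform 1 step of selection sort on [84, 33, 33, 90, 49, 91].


Initial: [84, 33, 33, 90, 49, 91]
Step 1: min=33 at 1
  Swap: [33, 84, 33, 90, 49, 91]

After 1 step: [33, 84, 33, 90, 49, 91]


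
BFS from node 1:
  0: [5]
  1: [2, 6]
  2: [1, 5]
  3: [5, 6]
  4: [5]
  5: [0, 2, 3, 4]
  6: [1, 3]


Visit 1, enqueue [2, 6]
Visit 2, enqueue [5]
Visit 6, enqueue [3]
Visit 5, enqueue [0, 4]
Visit 3, enqueue []
Visit 0, enqueue []
Visit 4, enqueue []

BFS order: [1, 2, 6, 5, 3, 0, 4]


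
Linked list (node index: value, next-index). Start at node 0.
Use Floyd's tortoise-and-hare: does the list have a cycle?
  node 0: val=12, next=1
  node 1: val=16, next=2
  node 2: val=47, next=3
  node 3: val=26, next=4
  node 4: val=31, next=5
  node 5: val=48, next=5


Floyd's tortoise (slow, +1) and hare (fast, +2):
  init: slow=0, fast=0
  step 1: slow=1, fast=2
  step 2: slow=2, fast=4
  step 3: slow=3, fast=5
  step 4: slow=4, fast=5
  step 5: slow=5, fast=5
  slow == fast at node 5: cycle detected

Cycle: yes


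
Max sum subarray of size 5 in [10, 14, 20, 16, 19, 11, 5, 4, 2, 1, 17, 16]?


[0:5]: 79
[1:6]: 80
[2:7]: 71
[3:8]: 55
[4:9]: 41
[5:10]: 23
[6:11]: 29
[7:12]: 40

Max: 80 at [1:6]


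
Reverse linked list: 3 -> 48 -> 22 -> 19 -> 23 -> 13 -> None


Step 1: curr=3, set curr.next=prev(None) | reversed so far: 3
Step 2: curr=48, set curr.next=prev(3) | reversed so far: 48 -> 3
Step 3: curr=22, set curr.next=prev(48) | reversed so far: 22 -> 48 -> 3
Step 4: curr=19, set curr.next=prev(22) | reversed so far: 19 -> 22 -> 48 -> 3
Step 5: curr=23, set curr.next=prev(19) | reversed so far: 23 -> 19 -> 22 -> 48 -> 3
Step 6: curr=13, set curr.next=prev(23) | reversed so far: 13 -> 23 -> 19 -> 22 -> 48 -> 3

13 -> 23 -> 19 -> 22 -> 48 -> 3 -> None


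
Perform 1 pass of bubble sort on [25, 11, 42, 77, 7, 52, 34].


Initial: [25, 11, 42, 77, 7, 52, 34]
Pass 1: [11, 25, 42, 7, 52, 34, 77] (4 swaps)

After 1 pass: [11, 25, 42, 7, 52, 34, 77]


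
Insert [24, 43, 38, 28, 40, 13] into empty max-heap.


Insert 24: [24]
Insert 43: [43, 24]
Insert 38: [43, 24, 38]
Insert 28: [43, 28, 38, 24]
Insert 40: [43, 40, 38, 24, 28]
Insert 13: [43, 40, 38, 24, 28, 13]

Final heap: [43, 40, 38, 24, 28, 13]


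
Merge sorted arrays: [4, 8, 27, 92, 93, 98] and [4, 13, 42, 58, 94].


Take 4 from A
Take 4 from B
Take 8 from A
Take 13 from B
Take 27 from A
Take 42 from B
Take 58 from B
Take 92 from A
Take 93 from A
Take 94 from B

Merged: [4, 4, 8, 13, 27, 42, 58, 92, 93, 94, 98]


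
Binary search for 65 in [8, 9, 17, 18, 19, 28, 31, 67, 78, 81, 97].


Step 1: lo=0, hi=10, mid=5, val=28
Step 2: lo=6, hi=10, mid=8, val=78
Step 3: lo=6, hi=7, mid=6, val=31
Step 4: lo=7, hi=7, mid=7, val=67

Not found


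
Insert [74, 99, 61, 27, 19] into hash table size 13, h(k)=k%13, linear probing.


Insert 74: h=9 -> slot 9
Insert 99: h=8 -> slot 8
Insert 61: h=9, 1 probes -> slot 10
Insert 27: h=1 -> slot 1
Insert 19: h=6 -> slot 6

Table: [None, 27, None, None, None, None, 19, None, 99, 74, 61, None, None]


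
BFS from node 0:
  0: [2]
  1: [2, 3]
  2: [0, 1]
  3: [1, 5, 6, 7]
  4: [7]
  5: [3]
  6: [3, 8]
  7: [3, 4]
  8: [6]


Visit 0, enqueue [2]
Visit 2, enqueue [1]
Visit 1, enqueue [3]
Visit 3, enqueue [5, 6, 7]
Visit 5, enqueue []
Visit 6, enqueue [8]
Visit 7, enqueue [4]
Visit 8, enqueue []
Visit 4, enqueue []

BFS order: [0, 2, 1, 3, 5, 6, 7, 8, 4]


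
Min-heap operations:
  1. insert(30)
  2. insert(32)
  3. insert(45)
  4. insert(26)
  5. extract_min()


insert(30) -> [30]
insert(32) -> [30, 32]
insert(45) -> [30, 32, 45]
insert(26) -> [26, 30, 45, 32]
extract_min()->26, [30, 32, 45]

Final heap: [30, 32, 45]


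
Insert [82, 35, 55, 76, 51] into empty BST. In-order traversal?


Insert 82: root
Insert 35: L from 82
Insert 55: L from 82 -> R from 35
Insert 76: L from 82 -> R from 35 -> R from 55
Insert 51: L from 82 -> R from 35 -> L from 55

In-order: [35, 51, 55, 76, 82]


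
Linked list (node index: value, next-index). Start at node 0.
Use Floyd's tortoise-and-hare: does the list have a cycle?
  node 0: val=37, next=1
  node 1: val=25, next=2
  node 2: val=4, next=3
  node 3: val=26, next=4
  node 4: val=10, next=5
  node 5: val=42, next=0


Floyd's tortoise (slow, +1) and hare (fast, +2):
  init: slow=0, fast=0
  step 1: slow=1, fast=2
  step 2: slow=2, fast=4
  step 3: slow=3, fast=0
  step 4: slow=4, fast=2
  step 5: slow=5, fast=4
  step 6: slow=0, fast=0
  slow == fast at node 0: cycle detected

Cycle: yes


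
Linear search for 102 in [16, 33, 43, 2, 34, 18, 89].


i=0: 16!=102
i=1: 33!=102
i=2: 43!=102
i=3: 2!=102
i=4: 34!=102
i=5: 18!=102
i=6: 89!=102

Not found, 7 comps


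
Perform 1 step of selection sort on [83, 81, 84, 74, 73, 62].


Initial: [83, 81, 84, 74, 73, 62]
Step 1: min=62 at 5
  Swap: [62, 81, 84, 74, 73, 83]

After 1 step: [62, 81, 84, 74, 73, 83]


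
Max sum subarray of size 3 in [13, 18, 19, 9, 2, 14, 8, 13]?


[0:3]: 50
[1:4]: 46
[2:5]: 30
[3:6]: 25
[4:7]: 24
[5:8]: 35

Max: 50 at [0:3]


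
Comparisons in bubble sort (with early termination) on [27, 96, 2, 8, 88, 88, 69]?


Algorithm: bubble sort (with early termination)
Input: [27, 96, 2, 8, 88, 88, 69]
Sorted: [2, 8, 27, 69, 88, 88, 96]

18


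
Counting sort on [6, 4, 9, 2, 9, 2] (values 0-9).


Input: [6, 4, 9, 2, 9, 2]
Counts: [0, 0, 2, 0, 1, 0, 1, 0, 0, 2]

Sorted: [2, 2, 4, 6, 9, 9]


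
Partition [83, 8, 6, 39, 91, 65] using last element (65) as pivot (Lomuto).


Pivot: 65
  8 <= 65: swap -> [8, 83, 6, 39, 91, 65]
  6 <= 65: swap -> [8, 6, 83, 39, 91, 65]
  39 <= 65: swap -> [8, 6, 39, 83, 91, 65]
Place pivot at 3: [8, 6, 39, 65, 91, 83]

Partitioned: [8, 6, 39, 65, 91, 83]


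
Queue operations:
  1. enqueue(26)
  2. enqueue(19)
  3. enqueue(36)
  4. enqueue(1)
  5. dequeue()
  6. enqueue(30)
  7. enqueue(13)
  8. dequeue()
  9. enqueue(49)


enqueue(26) -> [26]
enqueue(19) -> [26, 19]
enqueue(36) -> [26, 19, 36]
enqueue(1) -> [26, 19, 36, 1]
dequeue()->26, [19, 36, 1]
enqueue(30) -> [19, 36, 1, 30]
enqueue(13) -> [19, 36, 1, 30, 13]
dequeue()->19, [36, 1, 30, 13]
enqueue(49) -> [36, 1, 30, 13, 49]

Final queue: [36, 1, 30, 13, 49]


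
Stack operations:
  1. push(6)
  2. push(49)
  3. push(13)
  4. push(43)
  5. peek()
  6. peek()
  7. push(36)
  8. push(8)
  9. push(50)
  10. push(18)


push(6) -> [6]
push(49) -> [6, 49]
push(13) -> [6, 49, 13]
push(43) -> [6, 49, 13, 43]
peek()->43
peek()->43
push(36) -> [6, 49, 13, 43, 36]
push(8) -> [6, 49, 13, 43, 36, 8]
push(50) -> [6, 49, 13, 43, 36, 8, 50]
push(18) -> [6, 49, 13, 43, 36, 8, 50, 18]

Final stack: [6, 49, 13, 43, 36, 8, 50, 18]


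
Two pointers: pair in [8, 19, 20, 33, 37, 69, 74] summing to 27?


lo=0(8)+hi=6(74)=82
lo=0(8)+hi=5(69)=77
lo=0(8)+hi=4(37)=45
lo=0(8)+hi=3(33)=41
lo=0(8)+hi=2(20)=28
lo=0(8)+hi=1(19)=27

Yes: 8+19=27


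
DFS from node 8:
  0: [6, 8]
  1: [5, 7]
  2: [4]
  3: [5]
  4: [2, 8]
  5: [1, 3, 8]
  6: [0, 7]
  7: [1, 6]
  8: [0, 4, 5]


Visit 8, push [5, 4, 0]
Visit 0, push [6]
Visit 6, push [7]
Visit 7, push [1]
Visit 1, push [5]
Visit 5, push [3]
Visit 3, push []
Visit 4, push [2]
Visit 2, push []

DFS order: [8, 0, 6, 7, 1, 5, 3, 4, 2]


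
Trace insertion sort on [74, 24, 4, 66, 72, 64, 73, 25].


Initial: [74, 24, 4, 66, 72, 64, 73, 25]
Insert 24: [24, 74, 4, 66, 72, 64, 73, 25]
Insert 4: [4, 24, 74, 66, 72, 64, 73, 25]
Insert 66: [4, 24, 66, 74, 72, 64, 73, 25]
Insert 72: [4, 24, 66, 72, 74, 64, 73, 25]
Insert 64: [4, 24, 64, 66, 72, 74, 73, 25]
Insert 73: [4, 24, 64, 66, 72, 73, 74, 25]
Insert 25: [4, 24, 25, 64, 66, 72, 73, 74]

Sorted: [4, 24, 25, 64, 66, 72, 73, 74]


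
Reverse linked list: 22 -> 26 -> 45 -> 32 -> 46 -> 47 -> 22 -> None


Step 1: curr=22, set curr.next=prev(None) | reversed so far: 22
Step 2: curr=26, set curr.next=prev(22) | reversed so far: 26 -> 22
Step 3: curr=45, set curr.next=prev(26) | reversed so far: 45 -> 26 -> 22
Step 4: curr=32, set curr.next=prev(45) | reversed so far: 32 -> 45 -> 26 -> 22
Step 5: curr=46, set curr.next=prev(32) | reversed so far: 46 -> 32 -> 45 -> 26 -> 22
Step 6: curr=47, set curr.next=prev(46) | reversed so far: 47 -> 46 -> 32 -> 45 -> 26 -> 22
Step 7: curr=22, set curr.next=prev(47) | reversed so far: 22 -> 47 -> 46 -> 32 -> 45 -> 26 -> 22

22 -> 47 -> 46 -> 32 -> 45 -> 26 -> 22 -> None


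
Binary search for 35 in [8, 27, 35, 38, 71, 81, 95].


Step 1: lo=0, hi=6, mid=3, val=38
Step 2: lo=0, hi=2, mid=1, val=27
Step 3: lo=2, hi=2, mid=2, val=35

Found at index 2


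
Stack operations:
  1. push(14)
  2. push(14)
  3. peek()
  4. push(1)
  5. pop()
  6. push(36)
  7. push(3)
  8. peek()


push(14) -> [14]
push(14) -> [14, 14]
peek()->14
push(1) -> [14, 14, 1]
pop()->1, [14, 14]
push(36) -> [14, 14, 36]
push(3) -> [14, 14, 36, 3]
peek()->3

Final stack: [14, 14, 36, 3]


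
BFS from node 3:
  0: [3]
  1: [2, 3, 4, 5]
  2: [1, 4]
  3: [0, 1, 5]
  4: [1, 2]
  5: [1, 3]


Visit 3, enqueue [0, 1, 5]
Visit 0, enqueue []
Visit 1, enqueue [2, 4]
Visit 5, enqueue []
Visit 2, enqueue []
Visit 4, enqueue []

BFS order: [3, 0, 1, 5, 2, 4]


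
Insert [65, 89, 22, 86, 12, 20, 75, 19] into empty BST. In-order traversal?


Insert 65: root
Insert 89: R from 65
Insert 22: L from 65
Insert 86: R from 65 -> L from 89
Insert 12: L from 65 -> L from 22
Insert 20: L from 65 -> L from 22 -> R from 12
Insert 75: R from 65 -> L from 89 -> L from 86
Insert 19: L from 65 -> L from 22 -> R from 12 -> L from 20

In-order: [12, 19, 20, 22, 65, 75, 86, 89]


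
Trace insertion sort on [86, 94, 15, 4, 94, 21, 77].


Initial: [86, 94, 15, 4, 94, 21, 77]
Insert 94: [86, 94, 15, 4, 94, 21, 77]
Insert 15: [15, 86, 94, 4, 94, 21, 77]
Insert 4: [4, 15, 86, 94, 94, 21, 77]
Insert 94: [4, 15, 86, 94, 94, 21, 77]
Insert 21: [4, 15, 21, 86, 94, 94, 77]
Insert 77: [4, 15, 21, 77, 86, 94, 94]

Sorted: [4, 15, 21, 77, 86, 94, 94]


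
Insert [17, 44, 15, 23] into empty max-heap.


Insert 17: [17]
Insert 44: [44, 17]
Insert 15: [44, 17, 15]
Insert 23: [44, 23, 15, 17]

Final heap: [44, 23, 15, 17]


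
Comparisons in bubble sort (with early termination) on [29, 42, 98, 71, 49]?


Algorithm: bubble sort (with early termination)
Input: [29, 42, 98, 71, 49]
Sorted: [29, 42, 49, 71, 98]

9


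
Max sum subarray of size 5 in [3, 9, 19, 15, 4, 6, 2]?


[0:5]: 50
[1:6]: 53
[2:7]: 46

Max: 53 at [1:6]


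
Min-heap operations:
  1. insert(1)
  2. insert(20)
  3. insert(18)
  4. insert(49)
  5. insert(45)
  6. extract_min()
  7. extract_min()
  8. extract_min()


insert(1) -> [1]
insert(20) -> [1, 20]
insert(18) -> [1, 20, 18]
insert(49) -> [1, 20, 18, 49]
insert(45) -> [1, 20, 18, 49, 45]
extract_min()->1, [18, 20, 45, 49]
extract_min()->18, [20, 49, 45]
extract_min()->20, [45, 49]

Final heap: [45, 49]


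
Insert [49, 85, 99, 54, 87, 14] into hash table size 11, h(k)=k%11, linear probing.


Insert 49: h=5 -> slot 5
Insert 85: h=8 -> slot 8
Insert 99: h=0 -> slot 0
Insert 54: h=10 -> slot 10
Insert 87: h=10, 2 probes -> slot 1
Insert 14: h=3 -> slot 3

Table: [99, 87, None, 14, None, 49, None, None, 85, None, 54]


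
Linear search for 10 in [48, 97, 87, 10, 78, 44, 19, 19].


i=0: 48!=10
i=1: 97!=10
i=2: 87!=10
i=3: 10==10 found!

Found at 3, 4 comps


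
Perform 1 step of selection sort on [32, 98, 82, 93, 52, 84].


Initial: [32, 98, 82, 93, 52, 84]
Step 1: min=32 at 0
  Swap: [32, 98, 82, 93, 52, 84]

After 1 step: [32, 98, 82, 93, 52, 84]


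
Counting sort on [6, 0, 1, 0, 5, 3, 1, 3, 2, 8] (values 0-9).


Input: [6, 0, 1, 0, 5, 3, 1, 3, 2, 8]
Counts: [2, 2, 1, 2, 0, 1, 1, 0, 1, 0]

Sorted: [0, 0, 1, 1, 2, 3, 3, 5, 6, 8]


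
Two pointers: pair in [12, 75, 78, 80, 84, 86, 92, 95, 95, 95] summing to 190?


lo=0(12)+hi=9(95)=107
lo=1(75)+hi=9(95)=170
lo=2(78)+hi=9(95)=173
lo=3(80)+hi=9(95)=175
lo=4(84)+hi=9(95)=179
lo=5(86)+hi=9(95)=181
lo=6(92)+hi=9(95)=187
lo=7(95)+hi=9(95)=190

Yes: 95+95=190


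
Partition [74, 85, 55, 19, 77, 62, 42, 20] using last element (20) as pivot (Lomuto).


Pivot: 20
  19 <= 20: swap -> [19, 85, 55, 74, 77, 62, 42, 20]
Place pivot at 1: [19, 20, 55, 74, 77, 62, 42, 85]

Partitioned: [19, 20, 55, 74, 77, 62, 42, 85]


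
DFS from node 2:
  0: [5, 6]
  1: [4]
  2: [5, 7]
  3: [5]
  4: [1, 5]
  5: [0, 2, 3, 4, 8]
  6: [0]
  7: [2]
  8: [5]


Visit 2, push [7, 5]
Visit 5, push [8, 4, 3, 0]
Visit 0, push [6]
Visit 6, push []
Visit 3, push []
Visit 4, push [1]
Visit 1, push []
Visit 8, push []
Visit 7, push []

DFS order: [2, 5, 0, 6, 3, 4, 1, 8, 7]


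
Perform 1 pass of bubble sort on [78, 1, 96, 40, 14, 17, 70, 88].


Initial: [78, 1, 96, 40, 14, 17, 70, 88]
Pass 1: [1, 78, 40, 14, 17, 70, 88, 96] (6 swaps)

After 1 pass: [1, 78, 40, 14, 17, 70, 88, 96]


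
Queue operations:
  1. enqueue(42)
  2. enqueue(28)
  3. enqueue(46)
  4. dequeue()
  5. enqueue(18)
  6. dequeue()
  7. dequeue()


enqueue(42) -> [42]
enqueue(28) -> [42, 28]
enqueue(46) -> [42, 28, 46]
dequeue()->42, [28, 46]
enqueue(18) -> [28, 46, 18]
dequeue()->28, [46, 18]
dequeue()->46, [18]

Final queue: [18]


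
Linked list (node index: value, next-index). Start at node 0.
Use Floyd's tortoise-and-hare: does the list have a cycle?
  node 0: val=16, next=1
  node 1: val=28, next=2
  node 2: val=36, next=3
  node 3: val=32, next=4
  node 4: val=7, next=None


Floyd's tortoise (slow, +1) and hare (fast, +2):
  init: slow=0, fast=0
  step 1: slow=1, fast=2
  step 2: slow=2, fast=4
  step 3: fast -> None, no cycle

Cycle: no


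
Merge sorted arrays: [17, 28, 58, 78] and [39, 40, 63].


Take 17 from A
Take 28 from A
Take 39 from B
Take 40 from B
Take 58 from A
Take 63 from B

Merged: [17, 28, 39, 40, 58, 63, 78]


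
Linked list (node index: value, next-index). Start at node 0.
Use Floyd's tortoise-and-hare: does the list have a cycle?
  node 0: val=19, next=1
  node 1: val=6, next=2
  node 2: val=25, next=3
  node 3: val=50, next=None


Floyd's tortoise (slow, +1) and hare (fast, +2):
  init: slow=0, fast=0
  step 1: slow=1, fast=2
  step 2: fast 2->3->None, no cycle

Cycle: no


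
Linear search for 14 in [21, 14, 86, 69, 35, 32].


i=0: 21!=14
i=1: 14==14 found!

Found at 1, 2 comps


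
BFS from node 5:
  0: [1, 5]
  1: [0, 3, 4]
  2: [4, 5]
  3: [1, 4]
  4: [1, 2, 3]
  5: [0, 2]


Visit 5, enqueue [0, 2]
Visit 0, enqueue [1]
Visit 2, enqueue [4]
Visit 1, enqueue [3]
Visit 4, enqueue []
Visit 3, enqueue []

BFS order: [5, 0, 2, 1, 4, 3]


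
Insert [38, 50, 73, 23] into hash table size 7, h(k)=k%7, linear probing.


Insert 38: h=3 -> slot 3
Insert 50: h=1 -> slot 1
Insert 73: h=3, 1 probes -> slot 4
Insert 23: h=2 -> slot 2

Table: [None, 50, 23, 38, 73, None, None]


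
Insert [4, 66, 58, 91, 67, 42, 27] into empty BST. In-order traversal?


Insert 4: root
Insert 66: R from 4
Insert 58: R from 4 -> L from 66
Insert 91: R from 4 -> R from 66
Insert 67: R from 4 -> R from 66 -> L from 91
Insert 42: R from 4 -> L from 66 -> L from 58
Insert 27: R from 4 -> L from 66 -> L from 58 -> L from 42

In-order: [4, 27, 42, 58, 66, 67, 91]


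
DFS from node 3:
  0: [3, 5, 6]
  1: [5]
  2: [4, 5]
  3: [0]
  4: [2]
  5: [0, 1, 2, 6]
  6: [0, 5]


Visit 3, push [0]
Visit 0, push [6, 5]
Visit 5, push [6, 2, 1]
Visit 1, push []
Visit 2, push [4]
Visit 4, push []
Visit 6, push []

DFS order: [3, 0, 5, 1, 2, 4, 6]


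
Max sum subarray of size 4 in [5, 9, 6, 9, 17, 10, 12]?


[0:4]: 29
[1:5]: 41
[2:6]: 42
[3:7]: 48

Max: 48 at [3:7]


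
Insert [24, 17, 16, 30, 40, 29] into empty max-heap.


Insert 24: [24]
Insert 17: [24, 17]
Insert 16: [24, 17, 16]
Insert 30: [30, 24, 16, 17]
Insert 40: [40, 30, 16, 17, 24]
Insert 29: [40, 30, 29, 17, 24, 16]

Final heap: [40, 30, 29, 17, 24, 16]


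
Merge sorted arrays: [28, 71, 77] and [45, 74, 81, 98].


Take 28 from A
Take 45 from B
Take 71 from A
Take 74 from B
Take 77 from A

Merged: [28, 45, 71, 74, 77, 81, 98]


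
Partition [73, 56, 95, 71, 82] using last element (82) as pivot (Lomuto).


Pivot: 82
  73 <= 82: advance i (no swap)
  56 <= 82: advance i (no swap)
  71 <= 82: swap -> [73, 56, 71, 95, 82]
Place pivot at 3: [73, 56, 71, 82, 95]

Partitioned: [73, 56, 71, 82, 95]


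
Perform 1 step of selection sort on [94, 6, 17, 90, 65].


Initial: [94, 6, 17, 90, 65]
Step 1: min=6 at 1
  Swap: [6, 94, 17, 90, 65]

After 1 step: [6, 94, 17, 90, 65]


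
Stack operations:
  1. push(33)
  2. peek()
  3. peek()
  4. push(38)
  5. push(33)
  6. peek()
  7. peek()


push(33) -> [33]
peek()->33
peek()->33
push(38) -> [33, 38]
push(33) -> [33, 38, 33]
peek()->33
peek()->33

Final stack: [33, 38, 33]


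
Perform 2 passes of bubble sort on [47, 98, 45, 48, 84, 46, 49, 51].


Initial: [47, 98, 45, 48, 84, 46, 49, 51]
Pass 1: [47, 45, 48, 84, 46, 49, 51, 98] (6 swaps)
Pass 2: [45, 47, 48, 46, 49, 51, 84, 98] (4 swaps)

After 2 passes: [45, 47, 48, 46, 49, 51, 84, 98]


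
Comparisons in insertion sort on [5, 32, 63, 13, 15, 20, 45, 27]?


Algorithm: insertion sort
Input: [5, 32, 63, 13, 15, 20, 45, 27]
Sorted: [5, 13, 15, 20, 27, 32, 45, 63]

17


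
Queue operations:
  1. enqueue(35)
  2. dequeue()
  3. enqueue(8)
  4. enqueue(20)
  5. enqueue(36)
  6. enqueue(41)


enqueue(35) -> [35]
dequeue()->35, []
enqueue(8) -> [8]
enqueue(20) -> [8, 20]
enqueue(36) -> [8, 20, 36]
enqueue(41) -> [8, 20, 36, 41]

Final queue: [8, 20, 36, 41]


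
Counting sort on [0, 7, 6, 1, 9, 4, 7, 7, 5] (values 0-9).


Input: [0, 7, 6, 1, 9, 4, 7, 7, 5]
Counts: [1, 1, 0, 0, 1, 1, 1, 3, 0, 1]

Sorted: [0, 1, 4, 5, 6, 7, 7, 7, 9]


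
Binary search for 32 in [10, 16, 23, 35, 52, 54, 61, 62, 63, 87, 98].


Step 1: lo=0, hi=10, mid=5, val=54
Step 2: lo=0, hi=4, mid=2, val=23
Step 3: lo=3, hi=4, mid=3, val=35

Not found


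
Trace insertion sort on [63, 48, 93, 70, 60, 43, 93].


Initial: [63, 48, 93, 70, 60, 43, 93]
Insert 48: [48, 63, 93, 70, 60, 43, 93]
Insert 93: [48, 63, 93, 70, 60, 43, 93]
Insert 70: [48, 63, 70, 93, 60, 43, 93]
Insert 60: [48, 60, 63, 70, 93, 43, 93]
Insert 43: [43, 48, 60, 63, 70, 93, 93]
Insert 93: [43, 48, 60, 63, 70, 93, 93]

Sorted: [43, 48, 60, 63, 70, 93, 93]


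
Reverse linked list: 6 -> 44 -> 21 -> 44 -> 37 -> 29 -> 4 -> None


Step 1: curr=6, set curr.next=prev(None) | reversed so far: 6
Step 2: curr=44, set curr.next=prev(6) | reversed so far: 44 -> 6
Step 3: curr=21, set curr.next=prev(44) | reversed so far: 21 -> 44 -> 6
Step 4: curr=44, set curr.next=prev(21) | reversed so far: 44 -> 21 -> 44 -> 6
Step 5: curr=37, set curr.next=prev(44) | reversed so far: 37 -> 44 -> 21 -> 44 -> 6
Step 6: curr=29, set curr.next=prev(37) | reversed so far: 29 -> 37 -> 44 -> 21 -> 44 -> 6
Step 7: curr=4, set curr.next=prev(29) | reversed so far: 4 -> 29 -> 37 -> 44 -> 21 -> 44 -> 6

4 -> 29 -> 37 -> 44 -> 21 -> 44 -> 6 -> None


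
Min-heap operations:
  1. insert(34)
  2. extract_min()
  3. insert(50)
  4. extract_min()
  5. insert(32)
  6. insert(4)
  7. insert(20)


insert(34) -> [34]
extract_min()->34, []
insert(50) -> [50]
extract_min()->50, []
insert(32) -> [32]
insert(4) -> [4, 32]
insert(20) -> [4, 32, 20]

Final heap: [4, 32, 20]


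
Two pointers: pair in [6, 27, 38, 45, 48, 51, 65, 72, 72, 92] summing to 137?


lo=0(6)+hi=9(92)=98
lo=1(27)+hi=9(92)=119
lo=2(38)+hi=9(92)=130
lo=3(45)+hi=9(92)=137

Yes: 45+92=137


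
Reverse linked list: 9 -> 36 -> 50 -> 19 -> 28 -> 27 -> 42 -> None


Step 1: curr=9, set curr.next=prev(None) | reversed so far: 9
Step 2: curr=36, set curr.next=prev(9) | reversed so far: 36 -> 9
Step 3: curr=50, set curr.next=prev(36) | reversed so far: 50 -> 36 -> 9
Step 4: curr=19, set curr.next=prev(50) | reversed so far: 19 -> 50 -> 36 -> 9
Step 5: curr=28, set curr.next=prev(19) | reversed so far: 28 -> 19 -> 50 -> 36 -> 9
Step 6: curr=27, set curr.next=prev(28) | reversed so far: 27 -> 28 -> 19 -> 50 -> 36 -> 9
Step 7: curr=42, set curr.next=prev(27) | reversed so far: 42 -> 27 -> 28 -> 19 -> 50 -> 36 -> 9

42 -> 27 -> 28 -> 19 -> 50 -> 36 -> 9 -> None


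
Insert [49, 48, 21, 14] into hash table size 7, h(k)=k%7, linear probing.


Insert 49: h=0 -> slot 0
Insert 48: h=6 -> slot 6
Insert 21: h=0, 1 probes -> slot 1
Insert 14: h=0, 2 probes -> slot 2

Table: [49, 21, 14, None, None, None, 48]


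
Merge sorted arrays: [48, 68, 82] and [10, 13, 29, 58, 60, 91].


Take 10 from B
Take 13 from B
Take 29 from B
Take 48 from A
Take 58 from B
Take 60 from B
Take 68 from A
Take 82 from A

Merged: [10, 13, 29, 48, 58, 60, 68, 82, 91]


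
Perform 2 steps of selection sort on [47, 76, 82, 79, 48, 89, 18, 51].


Initial: [47, 76, 82, 79, 48, 89, 18, 51]
Step 1: min=18 at 6
  Swap: [18, 76, 82, 79, 48, 89, 47, 51]
Step 2: min=47 at 6
  Swap: [18, 47, 82, 79, 48, 89, 76, 51]

After 2 steps: [18, 47, 82, 79, 48, 89, 76, 51]


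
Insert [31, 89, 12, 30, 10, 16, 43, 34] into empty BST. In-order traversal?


Insert 31: root
Insert 89: R from 31
Insert 12: L from 31
Insert 30: L from 31 -> R from 12
Insert 10: L from 31 -> L from 12
Insert 16: L from 31 -> R from 12 -> L from 30
Insert 43: R from 31 -> L from 89
Insert 34: R from 31 -> L from 89 -> L from 43

In-order: [10, 12, 16, 30, 31, 34, 43, 89]


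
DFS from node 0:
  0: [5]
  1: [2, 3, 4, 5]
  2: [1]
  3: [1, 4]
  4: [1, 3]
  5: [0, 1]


Visit 0, push [5]
Visit 5, push [1]
Visit 1, push [4, 3, 2]
Visit 2, push []
Visit 3, push [4]
Visit 4, push []

DFS order: [0, 5, 1, 2, 3, 4]


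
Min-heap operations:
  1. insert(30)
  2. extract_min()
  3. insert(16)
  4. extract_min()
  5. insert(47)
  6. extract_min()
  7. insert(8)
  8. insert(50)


insert(30) -> [30]
extract_min()->30, []
insert(16) -> [16]
extract_min()->16, []
insert(47) -> [47]
extract_min()->47, []
insert(8) -> [8]
insert(50) -> [8, 50]

Final heap: [8, 50]


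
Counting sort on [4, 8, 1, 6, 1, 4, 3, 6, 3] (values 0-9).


Input: [4, 8, 1, 6, 1, 4, 3, 6, 3]
Counts: [0, 2, 0, 2, 2, 0, 2, 0, 1, 0]

Sorted: [1, 1, 3, 3, 4, 4, 6, 6, 8]


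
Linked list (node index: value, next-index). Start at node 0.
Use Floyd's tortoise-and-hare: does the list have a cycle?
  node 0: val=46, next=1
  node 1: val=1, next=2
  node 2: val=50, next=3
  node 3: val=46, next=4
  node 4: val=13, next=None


Floyd's tortoise (slow, +1) and hare (fast, +2):
  init: slow=0, fast=0
  step 1: slow=1, fast=2
  step 2: slow=2, fast=4
  step 3: fast -> None, no cycle

Cycle: no


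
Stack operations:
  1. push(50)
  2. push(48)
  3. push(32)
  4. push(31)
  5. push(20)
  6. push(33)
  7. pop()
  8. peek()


push(50) -> [50]
push(48) -> [50, 48]
push(32) -> [50, 48, 32]
push(31) -> [50, 48, 32, 31]
push(20) -> [50, 48, 32, 31, 20]
push(33) -> [50, 48, 32, 31, 20, 33]
pop()->33, [50, 48, 32, 31, 20]
peek()->20

Final stack: [50, 48, 32, 31, 20]


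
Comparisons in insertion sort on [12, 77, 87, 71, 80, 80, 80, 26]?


Algorithm: insertion sort
Input: [12, 77, 87, 71, 80, 80, 80, 26]
Sorted: [12, 26, 71, 77, 80, 80, 80, 87]

18


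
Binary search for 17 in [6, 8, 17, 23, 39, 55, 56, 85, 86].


Step 1: lo=0, hi=8, mid=4, val=39
Step 2: lo=0, hi=3, mid=1, val=8
Step 3: lo=2, hi=3, mid=2, val=17

Found at index 2


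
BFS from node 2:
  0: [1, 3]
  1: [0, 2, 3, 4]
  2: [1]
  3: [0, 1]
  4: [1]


Visit 2, enqueue [1]
Visit 1, enqueue [0, 3, 4]
Visit 0, enqueue []
Visit 3, enqueue []
Visit 4, enqueue []

BFS order: [2, 1, 0, 3, 4]


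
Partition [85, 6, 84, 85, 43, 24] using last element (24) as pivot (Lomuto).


Pivot: 24
  6 <= 24: swap -> [6, 85, 84, 85, 43, 24]
Place pivot at 1: [6, 24, 84, 85, 43, 85]

Partitioned: [6, 24, 84, 85, 43, 85]


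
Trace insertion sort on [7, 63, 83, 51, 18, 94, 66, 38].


Initial: [7, 63, 83, 51, 18, 94, 66, 38]
Insert 63: [7, 63, 83, 51, 18, 94, 66, 38]
Insert 83: [7, 63, 83, 51, 18, 94, 66, 38]
Insert 51: [7, 51, 63, 83, 18, 94, 66, 38]
Insert 18: [7, 18, 51, 63, 83, 94, 66, 38]
Insert 94: [7, 18, 51, 63, 83, 94, 66, 38]
Insert 66: [7, 18, 51, 63, 66, 83, 94, 38]
Insert 38: [7, 18, 38, 51, 63, 66, 83, 94]

Sorted: [7, 18, 38, 51, 63, 66, 83, 94]


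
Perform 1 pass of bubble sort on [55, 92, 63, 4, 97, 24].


Initial: [55, 92, 63, 4, 97, 24]
Pass 1: [55, 63, 4, 92, 24, 97] (3 swaps)

After 1 pass: [55, 63, 4, 92, 24, 97]


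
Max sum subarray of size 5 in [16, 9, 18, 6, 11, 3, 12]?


[0:5]: 60
[1:6]: 47
[2:7]: 50

Max: 60 at [0:5]


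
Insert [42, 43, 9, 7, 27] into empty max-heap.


Insert 42: [42]
Insert 43: [43, 42]
Insert 9: [43, 42, 9]
Insert 7: [43, 42, 9, 7]
Insert 27: [43, 42, 9, 7, 27]

Final heap: [43, 42, 9, 7, 27]


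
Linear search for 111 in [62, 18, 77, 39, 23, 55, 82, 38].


i=0: 62!=111
i=1: 18!=111
i=2: 77!=111
i=3: 39!=111
i=4: 23!=111
i=5: 55!=111
i=6: 82!=111
i=7: 38!=111

Not found, 8 comps


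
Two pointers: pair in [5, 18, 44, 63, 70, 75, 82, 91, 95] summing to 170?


lo=0(5)+hi=8(95)=100
lo=1(18)+hi=8(95)=113
lo=2(44)+hi=8(95)=139
lo=3(63)+hi=8(95)=158
lo=4(70)+hi=8(95)=165
lo=5(75)+hi=8(95)=170

Yes: 75+95=170


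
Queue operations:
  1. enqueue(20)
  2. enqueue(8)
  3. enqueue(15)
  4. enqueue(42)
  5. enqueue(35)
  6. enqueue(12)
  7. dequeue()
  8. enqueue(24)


enqueue(20) -> [20]
enqueue(8) -> [20, 8]
enqueue(15) -> [20, 8, 15]
enqueue(42) -> [20, 8, 15, 42]
enqueue(35) -> [20, 8, 15, 42, 35]
enqueue(12) -> [20, 8, 15, 42, 35, 12]
dequeue()->20, [8, 15, 42, 35, 12]
enqueue(24) -> [8, 15, 42, 35, 12, 24]

Final queue: [8, 15, 42, 35, 12, 24]


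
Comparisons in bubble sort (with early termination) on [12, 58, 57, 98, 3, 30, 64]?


Algorithm: bubble sort (with early termination)
Input: [12, 58, 57, 98, 3, 30, 64]
Sorted: [3, 12, 30, 57, 58, 64, 98]

20


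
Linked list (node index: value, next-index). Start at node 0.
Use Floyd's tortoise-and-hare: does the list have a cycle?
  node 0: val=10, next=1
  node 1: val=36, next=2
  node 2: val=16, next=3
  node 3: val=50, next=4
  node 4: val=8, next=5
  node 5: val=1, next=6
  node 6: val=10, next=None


Floyd's tortoise (slow, +1) and hare (fast, +2):
  init: slow=0, fast=0
  step 1: slow=1, fast=2
  step 2: slow=2, fast=4
  step 3: slow=3, fast=6
  step 4: fast -> None, no cycle

Cycle: no


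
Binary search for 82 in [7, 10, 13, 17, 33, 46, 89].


Step 1: lo=0, hi=6, mid=3, val=17
Step 2: lo=4, hi=6, mid=5, val=46
Step 3: lo=6, hi=6, mid=6, val=89

Not found


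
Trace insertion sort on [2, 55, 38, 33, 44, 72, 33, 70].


Initial: [2, 55, 38, 33, 44, 72, 33, 70]
Insert 55: [2, 55, 38, 33, 44, 72, 33, 70]
Insert 38: [2, 38, 55, 33, 44, 72, 33, 70]
Insert 33: [2, 33, 38, 55, 44, 72, 33, 70]
Insert 44: [2, 33, 38, 44, 55, 72, 33, 70]
Insert 72: [2, 33, 38, 44, 55, 72, 33, 70]
Insert 33: [2, 33, 33, 38, 44, 55, 72, 70]
Insert 70: [2, 33, 33, 38, 44, 55, 70, 72]

Sorted: [2, 33, 33, 38, 44, 55, 70, 72]


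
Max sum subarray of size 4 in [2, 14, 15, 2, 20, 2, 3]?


[0:4]: 33
[1:5]: 51
[2:6]: 39
[3:7]: 27

Max: 51 at [1:5]


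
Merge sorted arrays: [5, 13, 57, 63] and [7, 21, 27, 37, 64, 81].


Take 5 from A
Take 7 from B
Take 13 from A
Take 21 from B
Take 27 from B
Take 37 from B
Take 57 from A
Take 63 from A

Merged: [5, 7, 13, 21, 27, 37, 57, 63, 64, 81]


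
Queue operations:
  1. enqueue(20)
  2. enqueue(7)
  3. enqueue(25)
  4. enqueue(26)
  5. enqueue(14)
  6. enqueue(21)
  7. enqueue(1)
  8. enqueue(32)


enqueue(20) -> [20]
enqueue(7) -> [20, 7]
enqueue(25) -> [20, 7, 25]
enqueue(26) -> [20, 7, 25, 26]
enqueue(14) -> [20, 7, 25, 26, 14]
enqueue(21) -> [20, 7, 25, 26, 14, 21]
enqueue(1) -> [20, 7, 25, 26, 14, 21, 1]
enqueue(32) -> [20, 7, 25, 26, 14, 21, 1, 32]

Final queue: [20, 7, 25, 26, 14, 21, 1, 32]


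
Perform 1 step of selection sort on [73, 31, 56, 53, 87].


Initial: [73, 31, 56, 53, 87]
Step 1: min=31 at 1
  Swap: [31, 73, 56, 53, 87]

After 1 step: [31, 73, 56, 53, 87]


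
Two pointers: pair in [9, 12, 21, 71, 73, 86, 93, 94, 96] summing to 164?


lo=0(9)+hi=8(96)=105
lo=1(12)+hi=8(96)=108
lo=2(21)+hi=8(96)=117
lo=3(71)+hi=8(96)=167
lo=3(71)+hi=7(94)=165
lo=3(71)+hi=6(93)=164

Yes: 71+93=164


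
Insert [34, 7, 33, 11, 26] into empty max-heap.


Insert 34: [34]
Insert 7: [34, 7]
Insert 33: [34, 7, 33]
Insert 11: [34, 11, 33, 7]
Insert 26: [34, 26, 33, 7, 11]

Final heap: [34, 26, 33, 7, 11]


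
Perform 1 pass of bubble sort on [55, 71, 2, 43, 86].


Initial: [55, 71, 2, 43, 86]
Pass 1: [55, 2, 43, 71, 86] (2 swaps)

After 1 pass: [55, 2, 43, 71, 86]


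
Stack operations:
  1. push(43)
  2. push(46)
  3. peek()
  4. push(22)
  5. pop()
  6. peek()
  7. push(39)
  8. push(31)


push(43) -> [43]
push(46) -> [43, 46]
peek()->46
push(22) -> [43, 46, 22]
pop()->22, [43, 46]
peek()->46
push(39) -> [43, 46, 39]
push(31) -> [43, 46, 39, 31]

Final stack: [43, 46, 39, 31]


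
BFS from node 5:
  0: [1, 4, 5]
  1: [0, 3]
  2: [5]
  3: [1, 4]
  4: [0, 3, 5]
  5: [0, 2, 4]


Visit 5, enqueue [0, 2, 4]
Visit 0, enqueue [1]
Visit 2, enqueue []
Visit 4, enqueue [3]
Visit 1, enqueue []
Visit 3, enqueue []

BFS order: [5, 0, 2, 4, 1, 3]


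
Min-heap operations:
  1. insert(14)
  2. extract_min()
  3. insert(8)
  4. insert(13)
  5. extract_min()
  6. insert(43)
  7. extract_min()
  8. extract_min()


insert(14) -> [14]
extract_min()->14, []
insert(8) -> [8]
insert(13) -> [8, 13]
extract_min()->8, [13]
insert(43) -> [13, 43]
extract_min()->13, [43]
extract_min()->43, []

Final heap: []


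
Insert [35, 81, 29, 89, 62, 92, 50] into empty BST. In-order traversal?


Insert 35: root
Insert 81: R from 35
Insert 29: L from 35
Insert 89: R from 35 -> R from 81
Insert 62: R from 35 -> L from 81
Insert 92: R from 35 -> R from 81 -> R from 89
Insert 50: R from 35 -> L from 81 -> L from 62

In-order: [29, 35, 50, 62, 81, 89, 92]
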